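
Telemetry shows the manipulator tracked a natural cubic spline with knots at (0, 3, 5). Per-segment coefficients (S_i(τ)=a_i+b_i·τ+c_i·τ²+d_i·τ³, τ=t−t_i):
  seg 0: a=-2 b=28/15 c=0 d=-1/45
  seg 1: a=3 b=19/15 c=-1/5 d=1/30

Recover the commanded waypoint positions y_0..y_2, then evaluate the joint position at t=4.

y_0 = S_0(0) = a_0 = -2
y_1 = S_1(0) = a_1 = 3
y_2 = S_1(2) = 5
t_q=4 is in segment 1 (τ=1); S_1(τ)=41/10

y_0=-2 y_1=3 y_2=5
S(4) = 41/10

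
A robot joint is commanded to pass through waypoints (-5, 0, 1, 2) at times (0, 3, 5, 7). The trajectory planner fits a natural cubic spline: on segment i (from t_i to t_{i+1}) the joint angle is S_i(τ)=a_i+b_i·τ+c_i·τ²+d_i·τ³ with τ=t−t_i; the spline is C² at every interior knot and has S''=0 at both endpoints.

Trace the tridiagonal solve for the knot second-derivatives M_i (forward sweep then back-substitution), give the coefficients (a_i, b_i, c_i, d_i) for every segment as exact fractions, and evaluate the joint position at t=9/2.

Δ: Δ0=5/3, Δ1=1/2, Δ2=1/2
row 1: diag=10, rhs=-7; c'=1/5, d'=-7/10
row 2: denom=8−2·1/5=38/5; d'=(0−2·-7/10)/(38/5)=7/38
back: M2=7/38
back: M1=-7/10−1/5·7/38=-14/19
M: M0=0, M1=-14/19, M2=7/38, M3=0
seg 0: a=-5, c=M0/2=0, d=(M1−M0)/(6·3)=-7/171, b=Δ0−h0·(2M0+M1)/6=116/57
seg 1: a=0, c=M1/2=-7/19, d=(M2−M1)/(6·2)=35/456, b=Δ1−h1·(2M1+M2)/6=53/57
seg 2: a=1, c=M2/2=7/76, d=(M3−M2)/(6·2)=-7/456, b=Δ2−h2·(2M2+M3)/6=43/114
t_q=9/2 → seg 1, τ=3/2; S=0+53/57·τ+-7/19·τ²+35/456·τ³=1003/1216

  seg 0: a=-5 b=116/57 c=0 d=-7/171
  seg 1: a=0 b=53/57 c=-7/19 d=35/456
  seg 2: a=1 b=43/114 c=7/76 d=-7/456
S(9/2) = 1003/1216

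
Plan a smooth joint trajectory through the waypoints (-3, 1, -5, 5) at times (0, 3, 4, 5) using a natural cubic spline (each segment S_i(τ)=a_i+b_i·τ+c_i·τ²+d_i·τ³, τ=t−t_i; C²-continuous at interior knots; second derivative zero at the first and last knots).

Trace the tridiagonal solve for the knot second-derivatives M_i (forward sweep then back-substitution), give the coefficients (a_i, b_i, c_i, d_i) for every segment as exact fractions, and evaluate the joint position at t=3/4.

Δ: Δ0=4/3, Δ1=-6, Δ2=10
row 1: diag=8, rhs=-44; c'=1/8, d'=-11/2
row 2: denom=4−1·1/8=31/8; d'=(96−1·-11/2)/(31/8)=812/31
back: M2=812/31
back: M1=-11/2−1/8·812/31=-272/31
M: M0=0, M1=-272/31, M2=812/31, M3=0
seg 0: a=-3, c=M0/2=0, d=(M1−M0)/(6·3)=-136/279, b=Δ0−h0·(2M0+M1)/6=532/93
seg 1: a=1, c=M1/2=-136/31, d=(M2−M1)/(6·1)=542/93, b=Δ1−h1·(2M1+M2)/6=-692/93
seg 2: a=-5, c=M2/2=406/31, d=(M3−M2)/(6·1)=-406/93, b=Δ2−h2·(2M2+M3)/6=118/93
t_q=3/4 → seg 0, τ=3/4; S=-3+532/93·τ+0·τ²+-136/279·τ³=269/248

  seg 0: a=-3 b=532/93 c=0 d=-136/279
  seg 1: a=1 b=-692/93 c=-136/31 d=542/93
  seg 2: a=-5 b=118/93 c=406/31 d=-406/93
S(3/4) = 269/248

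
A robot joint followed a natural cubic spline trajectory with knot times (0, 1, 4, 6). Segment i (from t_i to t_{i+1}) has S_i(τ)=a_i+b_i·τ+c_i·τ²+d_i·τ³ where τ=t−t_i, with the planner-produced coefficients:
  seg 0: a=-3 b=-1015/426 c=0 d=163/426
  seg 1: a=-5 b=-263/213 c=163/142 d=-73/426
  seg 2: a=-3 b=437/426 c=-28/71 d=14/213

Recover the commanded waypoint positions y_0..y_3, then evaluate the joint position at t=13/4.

y_0 = S_0(0) = a_0 = -3
y_1 = S_1(0) = a_1 = -5
y_2 = S_2(0) = a_2 = -3
y_3 = S_2(2) = -2
t_q=13/4 is in segment 1 (τ=9/4); S_1(τ)=-35615/9088

y_0=-3 y_1=-5 y_2=-3 y_3=-2
S(13/4) = -35615/9088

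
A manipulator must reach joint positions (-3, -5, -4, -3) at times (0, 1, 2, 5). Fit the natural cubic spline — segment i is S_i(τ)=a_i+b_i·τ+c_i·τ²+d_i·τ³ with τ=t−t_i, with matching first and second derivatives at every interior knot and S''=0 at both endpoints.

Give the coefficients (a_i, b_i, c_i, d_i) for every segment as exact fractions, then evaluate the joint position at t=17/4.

Δ: Δ0=-2, Δ1=1, Δ2=1/3
row 1: diag=4, rhs=18; c'=1/4, d'=9/2
row 2: denom=8−1·1/4=31/4; d'=(-4−1·9/2)/(31/4)=-34/31
back: M2=-34/31
back: M1=9/2−1/4·-34/31=148/31
M: M0=0, M1=148/31, M2=-34/31, M3=0
seg 0: a=-3, c=M0/2=0, d=(M1−M0)/(6·1)=74/93, b=Δ0−h0·(2M0+M1)/6=-260/93
seg 1: a=-5, c=M1/2=74/31, d=(M2−M1)/(6·1)=-91/93, b=Δ1−h1·(2M1+M2)/6=-38/93
seg 2: a=-4, c=M2/2=-17/31, d=(M3−M2)/(6·3)=17/279, b=Δ2−h2·(2M2+M3)/6=133/93
t_q=17/4 → seg 2, τ=9/4; S=-4+133/93·τ+-17/31·τ²+17/279·τ³=-5683/1984

  seg 0: a=-3 b=-260/93 c=0 d=74/93
  seg 1: a=-5 b=-38/93 c=74/31 d=-91/93
  seg 2: a=-4 b=133/93 c=-17/31 d=17/279
S(17/4) = -5683/1984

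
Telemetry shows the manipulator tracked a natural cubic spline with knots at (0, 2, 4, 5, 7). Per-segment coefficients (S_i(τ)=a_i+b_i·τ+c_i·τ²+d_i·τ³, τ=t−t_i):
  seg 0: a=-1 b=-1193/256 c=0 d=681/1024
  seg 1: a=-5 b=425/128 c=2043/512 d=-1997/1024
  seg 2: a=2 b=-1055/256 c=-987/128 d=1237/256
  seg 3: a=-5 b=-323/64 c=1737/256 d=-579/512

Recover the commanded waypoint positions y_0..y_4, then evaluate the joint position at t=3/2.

y_0 = S_0(0) = a_0 = -1
y_1 = S_1(0) = a_1 = -5
y_2 = S_2(0) = a_2 = 2
y_3 = S_3(0) = a_3 = -5
y_4 = S_3(2) = 3
t_q=3/2 is in segment 0 (τ=3/2); S_0(τ)=-47069/8192

y_0=-1 y_1=-5 y_2=2 y_3=-5 y_4=3
S(3/2) = -47069/8192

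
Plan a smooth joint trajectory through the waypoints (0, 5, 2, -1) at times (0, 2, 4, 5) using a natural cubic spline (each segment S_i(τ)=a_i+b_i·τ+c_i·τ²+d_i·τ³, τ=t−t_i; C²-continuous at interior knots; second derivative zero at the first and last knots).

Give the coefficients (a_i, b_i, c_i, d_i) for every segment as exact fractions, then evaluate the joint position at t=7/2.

Δ: Δ0=5/2, Δ1=-3/2, Δ2=-3
row 1: diag=8, rhs=-24; c'=1/4, d'=-3
row 2: denom=6−2·1/4=11/2; d'=(-9−2·-3)/(11/2)=-6/11
back: M2=-6/11
back: M1=-3−1/4·-6/11=-63/22
M: M0=0, M1=-63/22, M2=-6/11, M3=0
seg 0: a=0, c=M0/2=0, d=(M1−M0)/(6·2)=-21/88, b=Δ0−h0·(2M0+M1)/6=38/11
seg 1: a=5, c=M1/2=-63/44, d=(M2−M1)/(6·2)=17/88, b=Δ1−h1·(2M1+M2)/6=13/22
seg 2: a=2, c=M2/2=-3/11, d=(M3−M2)/(6·1)=1/11, b=Δ2−h2·(2M2+M3)/6=-31/11
t_q=7/2 → seg 1, τ=3/2; S=5+13/22·τ+-63/44·τ²+17/88·τ³=2335/704

  seg 0: a=0 b=38/11 c=0 d=-21/88
  seg 1: a=5 b=13/22 c=-63/44 d=17/88
  seg 2: a=2 b=-31/11 c=-3/11 d=1/11
S(7/2) = 2335/704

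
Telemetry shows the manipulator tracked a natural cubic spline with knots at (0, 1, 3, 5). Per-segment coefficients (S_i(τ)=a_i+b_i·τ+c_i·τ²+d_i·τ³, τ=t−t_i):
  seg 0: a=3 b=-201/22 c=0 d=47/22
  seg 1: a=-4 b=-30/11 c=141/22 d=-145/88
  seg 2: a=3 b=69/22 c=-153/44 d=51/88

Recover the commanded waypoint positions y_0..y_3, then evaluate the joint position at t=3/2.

y_0=3 y_1=-4 y_2=3 y_3=0
S(3/2) = -2793/704

y_0 = S_0(0) = a_0 = 3
y_1 = S_1(0) = a_1 = -4
y_2 = S_2(0) = a_2 = 3
y_3 = S_2(2) = 0
t_q=3/2 is in segment 1 (τ=1/2); S_1(τ)=-2793/704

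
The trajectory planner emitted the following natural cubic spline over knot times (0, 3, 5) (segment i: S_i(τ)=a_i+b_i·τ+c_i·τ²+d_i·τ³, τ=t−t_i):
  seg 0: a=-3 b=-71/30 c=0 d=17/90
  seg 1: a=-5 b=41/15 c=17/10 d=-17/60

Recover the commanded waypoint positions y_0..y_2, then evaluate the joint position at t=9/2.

y_0=-3 y_1=-5 y_2=5
S(9/2) = 63/32

y_0 = S_0(0) = a_0 = -3
y_1 = S_1(0) = a_1 = -5
y_2 = S_1(2) = 5
t_q=9/2 is in segment 1 (τ=3/2); S_1(τ)=63/32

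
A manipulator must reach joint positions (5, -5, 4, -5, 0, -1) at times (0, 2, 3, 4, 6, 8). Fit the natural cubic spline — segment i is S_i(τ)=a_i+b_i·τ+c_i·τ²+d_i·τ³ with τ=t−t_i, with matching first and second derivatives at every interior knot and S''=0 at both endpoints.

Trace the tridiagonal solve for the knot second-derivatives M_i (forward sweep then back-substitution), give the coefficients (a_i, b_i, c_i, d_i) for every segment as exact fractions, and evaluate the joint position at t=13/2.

Δ: Δ0=-5, Δ1=9, Δ2=-9, Δ3=5/2, Δ4=-1/2
row 1: diag=6, rhs=84; c'=1/6, d'=14
row 2: denom=4−1·1/6=23/6; d'=(-108−1·14)/(23/6)=-732/23
row 3: denom=6−1·6/23=132/23; d'=(69−1·-732/23)/(132/23)=773/44
row 4: denom=8−2·23/66=241/33; d'=(-18−2·773/44)/(241/33)=-3507/482
back: M4=-3507/482
back: M3=773/44−23/66·-3507/482=4845/241
back: M2=-732/23−6/23·4845/241=-8934/241
back: M1=14−1/6·-8934/241=4863/241
M: M0=0, M1=4863/241, M2=-8934/241, M3=4845/241, M4=-3507/482, M5=0
seg 0: a=5, c=M0/2=0, d=(M1−M0)/(6·2)=1621/964, b=Δ0−h0·(2M0+M1)/6=-2826/241
seg 1: a=-5, c=M1/2=4863/482, d=(M2−M1)/(6·1)=-4599/482, b=Δ1−h1·(2M1+M2)/6=2037/241
seg 2: a=4, c=M2/2=-4467/241, d=(M3−M2)/(6·1)=4593/482, b=Δ2−h2·(2M2+M3)/6=3/482
seg 3: a=-5, c=M3/2=4845/482, d=(M4−M3)/(6·2)=-4399/1928, b=Δ3−h3·(2M3+M4)/6=-2043/241
seg 4: a=0, c=M4/2=-3507/964, d=(M5−M4)/(6·2)=1169/1928, b=Δ4−h4·(2M4+M5)/6=2097/482
t_q=13/2 → seg 4, τ=1/2; S=0+2097/482·τ+-3507/964·τ²+1169/1928·τ³=20693/15424

  seg 0: a=5 b=-2826/241 c=0 d=1621/964
  seg 1: a=-5 b=2037/241 c=4863/482 d=-4599/482
  seg 2: a=4 b=3/482 c=-4467/241 d=4593/482
  seg 3: a=-5 b=-2043/241 c=4845/482 d=-4399/1928
  seg 4: a=0 b=2097/482 c=-3507/964 d=1169/1928
S(13/2) = 20693/15424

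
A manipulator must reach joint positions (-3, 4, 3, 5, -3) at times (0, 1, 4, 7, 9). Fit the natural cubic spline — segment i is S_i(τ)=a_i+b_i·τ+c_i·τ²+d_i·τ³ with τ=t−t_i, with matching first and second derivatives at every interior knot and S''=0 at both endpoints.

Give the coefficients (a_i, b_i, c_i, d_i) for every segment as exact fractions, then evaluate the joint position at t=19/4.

Δ: Δ0=7, Δ1=-1/3, Δ2=2/3, Δ3=-4
row 1: diag=8, rhs=-44; c'=3/8, d'=-11/2
row 2: denom=12−3·3/8=87/8; d'=(6−3·-11/2)/(87/8)=60/29
row 3: denom=10−3·8/29=266/29; d'=(-28−3·60/29)/(266/29)=-496/133
back: M3=-496/133
back: M2=60/29−8/29·-496/133=412/133
back: M1=-11/2−3/8·412/133=-886/133
M: M0=0, M1=-886/133, M2=412/133, M3=-496/133, M4=0
seg 0: a=-3, c=M0/2=0, d=(M1−M0)/(6·1)=-443/399, b=Δ0−h0·(2M0+M1)/6=3236/399
seg 1: a=4, c=M1/2=-443/133, d=(M2−M1)/(6·3)=649/1197, b=Δ1−h1·(2M1+M2)/6=1907/399
seg 2: a=3, c=M2/2=206/133, d=(M3−M2)/(6·3)=-454/1197, b=Δ2−h2·(2M2+M3)/6=-226/399
seg 3: a=5, c=M3/2=-248/133, d=(M4−M3)/(6·2)=124/399, b=Δ3−h3·(2M3+M4)/6=-604/399
t_q=19/4 → seg 2, τ=3/4; S=3+-226/399·τ+206/133·τ²+-454/1197·τ³=13987/4256

  seg 0: a=-3 b=3236/399 c=0 d=-443/399
  seg 1: a=4 b=1907/399 c=-443/133 d=649/1197
  seg 2: a=3 b=-226/399 c=206/133 d=-454/1197
  seg 3: a=5 b=-604/399 c=-248/133 d=124/399
S(19/4) = 13987/4256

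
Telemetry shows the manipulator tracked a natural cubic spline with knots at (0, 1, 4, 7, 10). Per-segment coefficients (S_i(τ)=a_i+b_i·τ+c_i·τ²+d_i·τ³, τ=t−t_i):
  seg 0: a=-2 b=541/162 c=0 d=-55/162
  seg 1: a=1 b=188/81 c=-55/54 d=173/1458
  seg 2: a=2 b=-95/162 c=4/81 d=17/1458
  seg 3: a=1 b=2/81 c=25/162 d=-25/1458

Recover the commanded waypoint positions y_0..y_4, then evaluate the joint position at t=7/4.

y_0=-2 y_1=1 y_2=2 y_3=1 y_4=2
S(7/4) = 2555/1152

y_0 = S_0(0) = a_0 = -2
y_1 = S_1(0) = a_1 = 1
y_2 = S_2(0) = a_2 = 2
y_3 = S_3(0) = a_3 = 1
y_4 = S_3(3) = 2
t_q=7/4 is in segment 1 (τ=3/4); S_1(τ)=2555/1152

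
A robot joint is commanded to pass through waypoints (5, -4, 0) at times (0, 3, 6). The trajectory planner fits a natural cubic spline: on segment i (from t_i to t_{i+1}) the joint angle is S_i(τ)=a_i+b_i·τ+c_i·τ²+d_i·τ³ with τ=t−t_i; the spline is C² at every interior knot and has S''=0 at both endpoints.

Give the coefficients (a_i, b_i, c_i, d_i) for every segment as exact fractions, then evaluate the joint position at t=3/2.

Δ: Δ0=-3, Δ1=4/3
row 1: diag=12, rhs=26; c'=1/4, d'=13/6
back: M1=13/6
M: M0=0, M1=13/6, M2=0
seg 0: a=5, c=M0/2=0, d=(M1−M0)/(6·3)=13/108, b=Δ0−h0·(2M0+M1)/6=-49/12
seg 1: a=-4, c=M1/2=13/12, d=(M2−M1)/(6·3)=-13/108, b=Δ1−h1·(2M1+M2)/6=-5/6
t_q=3/2 → seg 0, τ=3/2; S=5+-49/12·τ+0·τ²+13/108·τ³=-23/32

  seg 0: a=5 b=-49/12 c=0 d=13/108
  seg 1: a=-4 b=-5/6 c=13/12 d=-13/108
S(3/2) = -23/32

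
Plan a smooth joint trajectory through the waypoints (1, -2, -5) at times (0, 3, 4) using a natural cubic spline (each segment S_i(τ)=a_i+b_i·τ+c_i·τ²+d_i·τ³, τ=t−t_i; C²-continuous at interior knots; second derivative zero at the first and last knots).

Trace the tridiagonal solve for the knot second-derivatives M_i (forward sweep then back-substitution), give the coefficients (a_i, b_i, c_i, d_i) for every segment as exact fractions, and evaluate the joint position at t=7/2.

Δ: Δ0=-1, Δ1=-3
row 1: diag=8, rhs=-12; c'=1/8, d'=-3/2
back: M1=-3/2
M: M0=0, M1=-3/2, M2=0
seg 0: a=1, c=M0/2=0, d=(M1−M0)/(6·3)=-1/12, b=Δ0−h0·(2M0+M1)/6=-1/4
seg 1: a=-2, c=M1/2=-3/4, d=(M2−M1)/(6·1)=1/4, b=Δ1−h1·(2M1+M2)/6=-5/2
t_q=7/2 → seg 1, τ=1/2; S=-2+-5/2·τ+-3/4·τ²+1/4·τ³=-109/32

  seg 0: a=1 b=-1/4 c=0 d=-1/12
  seg 1: a=-2 b=-5/2 c=-3/4 d=1/4
S(7/2) = -109/32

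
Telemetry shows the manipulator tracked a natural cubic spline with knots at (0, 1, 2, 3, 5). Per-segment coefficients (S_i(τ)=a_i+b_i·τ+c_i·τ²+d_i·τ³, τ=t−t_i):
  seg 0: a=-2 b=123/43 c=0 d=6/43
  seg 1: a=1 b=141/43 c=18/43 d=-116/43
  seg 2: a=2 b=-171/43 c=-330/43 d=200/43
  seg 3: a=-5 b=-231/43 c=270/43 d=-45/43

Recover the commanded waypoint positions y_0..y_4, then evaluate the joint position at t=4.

y_0 = S_0(0) = a_0 = -2
y_1 = S_1(0) = a_1 = 1
y_2 = S_2(0) = a_2 = 2
y_3 = S_3(0) = a_3 = -5
y_4 = S_3(2) = 1
t_q=4 is in segment 3 (τ=1); S_3(τ)=-221/43

y_0=-2 y_1=1 y_2=2 y_3=-5 y_4=1
S(4) = -221/43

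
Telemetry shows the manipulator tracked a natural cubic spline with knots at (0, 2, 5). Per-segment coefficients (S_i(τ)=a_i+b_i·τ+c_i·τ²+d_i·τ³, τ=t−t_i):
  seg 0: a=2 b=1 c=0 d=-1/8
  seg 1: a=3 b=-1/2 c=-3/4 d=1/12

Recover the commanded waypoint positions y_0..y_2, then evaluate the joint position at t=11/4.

y_0=2 y_1=3 y_2=-3
S(11/4) = 573/256

y_0 = S_0(0) = a_0 = 2
y_1 = S_1(0) = a_1 = 3
y_2 = S_1(3) = -3
t_q=11/4 is in segment 1 (τ=3/4); S_1(τ)=573/256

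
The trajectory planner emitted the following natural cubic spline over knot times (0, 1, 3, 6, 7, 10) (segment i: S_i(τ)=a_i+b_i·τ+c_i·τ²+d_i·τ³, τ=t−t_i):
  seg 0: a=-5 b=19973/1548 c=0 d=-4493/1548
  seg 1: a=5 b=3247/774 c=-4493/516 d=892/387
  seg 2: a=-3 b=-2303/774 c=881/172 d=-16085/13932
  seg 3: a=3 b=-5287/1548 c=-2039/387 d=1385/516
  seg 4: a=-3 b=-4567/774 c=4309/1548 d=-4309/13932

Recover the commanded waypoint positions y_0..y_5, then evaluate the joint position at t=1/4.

y_0=-5 y_1=5 y_2=-3 y_3=3 y_4=-3 y_5=-4
S(1/4) = -60095/33024

y_0 = S_0(0) = a_0 = -5
y_1 = S_1(0) = a_1 = 5
y_2 = S_2(0) = a_2 = -3
y_3 = S_3(0) = a_3 = 3
y_4 = S_4(0) = a_4 = -3
y_5 = S_4(3) = -4
t_q=1/4 is in segment 0 (τ=1/4); S_0(τ)=-60095/33024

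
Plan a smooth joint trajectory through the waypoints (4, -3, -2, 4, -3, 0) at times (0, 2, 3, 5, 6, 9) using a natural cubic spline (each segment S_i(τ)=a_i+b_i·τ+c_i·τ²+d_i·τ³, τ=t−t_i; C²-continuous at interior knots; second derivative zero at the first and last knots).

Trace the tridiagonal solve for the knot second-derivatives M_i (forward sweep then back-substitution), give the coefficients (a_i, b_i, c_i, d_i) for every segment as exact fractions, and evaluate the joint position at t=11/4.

  seg 0: a=4 b=-13591/2906 c=0 d=855/2906
  seg 1: a=-3 b=-3331/2906 c=2565/1453 d=1107/2906
  seg 2: a=-2 b=5125/1453 c=8451/2906 d=-9217/5812
  seg 3: a=4 b=-5624/1453 c=-9600/1453 d=5053/1453
  seg 4: a=-3 b=-9665/1453 c=5559/1453 d=-1853/4359
S(11/4) = -503271/185984

Δ: Δ0=-7/2, Δ1=1, Δ2=3, Δ3=-7, Δ4=1
row 1: diag=6, rhs=27; c'=1/6, d'=9/2
row 2: denom=6−1·1/6=35/6; d'=(12−1·9/2)/(35/6)=9/7
row 3: denom=6−2·12/35=186/35; d'=(-60−2·9/7)/(186/35)=-365/31
row 4: denom=8−1·35/186=1453/186; d'=(48−1·-365/31)/(1453/186)=11118/1453
back: M4=11118/1453
back: M3=-365/31−35/186·11118/1453=-19200/1453
back: M2=9/7−12/35·-19200/1453=8451/1453
back: M1=9/2−1/6·8451/1453=5130/1453
M: M0=0, M1=5130/1453, M2=8451/1453, M3=-19200/1453, M4=11118/1453, M5=0
seg 0: a=4, c=M0/2=0, d=(M1−M0)/(6·2)=855/2906, b=Δ0−h0·(2M0+M1)/6=-13591/2906
seg 1: a=-3, c=M1/2=2565/1453, d=(M2−M1)/(6·1)=1107/2906, b=Δ1−h1·(2M1+M2)/6=-3331/2906
seg 2: a=-2, c=M2/2=8451/2906, d=(M3−M2)/(6·2)=-9217/5812, b=Δ2−h2·(2M2+M3)/6=5125/1453
seg 3: a=4, c=M3/2=-9600/1453, d=(M4−M3)/(6·1)=5053/1453, b=Δ3−h3·(2M3+M4)/6=-5624/1453
seg 4: a=-3, c=M4/2=5559/1453, d=(M5−M4)/(6·3)=-1853/4359, b=Δ4−h4·(2M4+M5)/6=-9665/1453
t_q=11/4 → seg 1, τ=3/4; S=-3+-3331/2906·τ+2565/1453·τ²+1107/2906·τ³=-503271/185984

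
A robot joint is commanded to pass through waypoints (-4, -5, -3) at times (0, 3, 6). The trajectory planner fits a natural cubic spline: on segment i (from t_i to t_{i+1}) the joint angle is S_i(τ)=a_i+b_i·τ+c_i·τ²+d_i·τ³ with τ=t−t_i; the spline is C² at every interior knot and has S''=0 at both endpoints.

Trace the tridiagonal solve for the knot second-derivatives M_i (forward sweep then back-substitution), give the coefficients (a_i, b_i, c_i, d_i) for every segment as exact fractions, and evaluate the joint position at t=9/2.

  seg 0: a=-4 b=-7/12 c=0 d=1/36
  seg 1: a=-5 b=1/6 c=1/4 d=-1/36
S(9/2) = -137/32

Δ: Δ0=-1/3, Δ1=2/3
row 1: diag=12, rhs=6; c'=1/4, d'=1/2
back: M1=1/2
M: M0=0, M1=1/2, M2=0
seg 0: a=-4, c=M0/2=0, d=(M1−M0)/(6·3)=1/36, b=Δ0−h0·(2M0+M1)/6=-7/12
seg 1: a=-5, c=M1/2=1/4, d=(M2−M1)/(6·3)=-1/36, b=Δ1−h1·(2M1+M2)/6=1/6
t_q=9/2 → seg 1, τ=3/2; S=-5+1/6·τ+1/4·τ²+-1/36·τ³=-137/32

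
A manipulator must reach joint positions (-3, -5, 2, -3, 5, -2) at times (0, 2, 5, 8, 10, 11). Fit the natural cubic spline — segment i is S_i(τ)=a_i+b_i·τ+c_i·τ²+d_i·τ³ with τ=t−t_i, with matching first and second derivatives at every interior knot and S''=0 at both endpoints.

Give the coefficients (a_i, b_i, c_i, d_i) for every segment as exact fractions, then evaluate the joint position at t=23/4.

Δ: Δ0=-1, Δ1=7/3, Δ2=-5/3, Δ3=4, Δ4=-7
row 1: diag=10, rhs=20; c'=3/10, d'=2
row 2: denom=12−3·3/10=111/10; d'=(-24−3·2)/(111/10)=-100/37
row 3: denom=10−3·10/37=340/37; d'=(34−3·-100/37)/(340/37)=779/170
row 4: denom=6−2·37/170=473/85; d'=(-66−2·779/170)/(473/85)=-6389/473
back: M4=-6389/473
back: M3=779/170−37/170·-6389/473=3558/473
back: M2=-100/37−10/37·3558/473=-2240/473
back: M1=2−3/10·-2240/473=1618/473
M: M0=0, M1=1618/473, M2=-2240/473, M3=3558/473, M4=-6389/473, M5=0
seg 0: a=-3, c=M0/2=0, d=(M1−M0)/(6·2)=809/2838, b=Δ0−h0·(2M0+M1)/6=-3037/1419
seg 1: a=-5, c=M1/2=809/473, d=(M2−M1)/(6·3)=-643/1419, b=Δ1−h1·(2M1+M2)/6=1817/1419
seg 2: a=2, c=M2/2=-1120/473, d=(M3−M2)/(6·3)=2899/4257, b=Δ2−h2·(2M2+M3)/6=-982/1419
seg 3: a=-3, c=M3/2=1779/473, d=(M4−M3)/(6·2)=-9947/5676, b=Δ3−h3·(2M3+M4)/6=4949/1419
seg 4: a=5, c=M4/2=-6389/946, d=(M5−M4)/(6·1)=6389/2838, b=Δ4−h4·(2M4+M5)/6=-3544/1419
t_q=23/4 → seg 2, τ=3/4; S=2+-982/1419·τ+-1120/473·τ²+2899/4257·τ³=13209/30272

  seg 0: a=-3 b=-3037/1419 c=0 d=809/2838
  seg 1: a=-5 b=1817/1419 c=809/473 d=-643/1419
  seg 2: a=2 b=-982/1419 c=-1120/473 d=2899/4257
  seg 3: a=-3 b=4949/1419 c=1779/473 d=-9947/5676
  seg 4: a=5 b=-3544/1419 c=-6389/946 d=6389/2838
S(23/4) = 13209/30272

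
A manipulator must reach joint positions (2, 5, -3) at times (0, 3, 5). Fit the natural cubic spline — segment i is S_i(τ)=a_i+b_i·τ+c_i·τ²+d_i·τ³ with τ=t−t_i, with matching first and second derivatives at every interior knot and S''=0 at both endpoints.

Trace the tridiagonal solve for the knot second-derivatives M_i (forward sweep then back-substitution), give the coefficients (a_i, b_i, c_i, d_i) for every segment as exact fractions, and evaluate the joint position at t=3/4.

Δ: Δ0=1, Δ1=-4
row 1: diag=10, rhs=-30; c'=1/5, d'=-3
back: M1=-3
M: M0=0, M1=-3, M2=0
seg 0: a=2, c=M0/2=0, d=(M1−M0)/(6·3)=-1/6, b=Δ0−h0·(2M0+M1)/6=5/2
seg 1: a=5, c=M1/2=-3/2, d=(M2−M1)/(6·2)=1/4, b=Δ1−h1·(2M1+M2)/6=-2
t_q=3/4 → seg 0, τ=3/4; S=2+5/2·τ+0·τ²+-1/6·τ³=487/128

  seg 0: a=2 b=5/2 c=0 d=-1/6
  seg 1: a=5 b=-2 c=-3/2 d=1/4
S(3/4) = 487/128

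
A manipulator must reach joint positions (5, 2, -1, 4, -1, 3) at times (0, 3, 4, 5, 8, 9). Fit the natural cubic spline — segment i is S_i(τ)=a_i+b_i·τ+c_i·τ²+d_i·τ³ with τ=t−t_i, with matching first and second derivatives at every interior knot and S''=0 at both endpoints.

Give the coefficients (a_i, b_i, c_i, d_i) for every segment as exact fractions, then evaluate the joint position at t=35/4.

  seg 0: a=5 b=1162/1641 c=0 d=-2803/14769
  seg 1: a=2 b=-7247/1641 c=-2803/1641 d=1709/547
  seg 2: a=-1 b=2528/1641 c=12578/1641 d=-6901/1641
  seg 3: a=4 b=2327/547 c=-8125/1641 d=14659/14769
  seg 4: a=-1 b=736/547 c=2178/547 d=-726/547
S(35/4) = 29563/17504

Δ: Δ0=-1, Δ1=-3, Δ2=5, Δ3=-5/3, Δ4=4
row 1: diag=8, rhs=-12; c'=1/8, d'=-3/2
row 2: denom=4−1·1/8=31/8; d'=(48−1·-3/2)/(31/8)=396/31
row 3: denom=8−1·8/31=240/31; d'=(-40−1·396/31)/(240/31)=-409/60
row 4: denom=8−3·31/80=547/80; d'=(34−3·-409/60)/(547/80)=4356/547
back: M4=4356/547
back: M3=-409/60−31/80·4356/547=-16250/1641
back: M2=396/31−8/31·-16250/1641=25156/1641
back: M1=-3/2−1/8·25156/1641=-5606/1641
M: M0=0, M1=-5606/1641, M2=25156/1641, M3=-16250/1641, M4=4356/547, M5=0
seg 0: a=5, c=M0/2=0, d=(M1−M0)/(6·3)=-2803/14769, b=Δ0−h0·(2M0+M1)/6=1162/1641
seg 1: a=2, c=M1/2=-2803/1641, d=(M2−M1)/(6·1)=1709/547, b=Δ1−h1·(2M1+M2)/6=-7247/1641
seg 2: a=-1, c=M2/2=12578/1641, d=(M3−M2)/(6·1)=-6901/1641, b=Δ2−h2·(2M2+M3)/6=2528/1641
seg 3: a=4, c=M3/2=-8125/1641, d=(M4−M3)/(6·3)=14659/14769, b=Δ3−h3·(2M3+M4)/6=2327/547
seg 4: a=-1, c=M4/2=2178/547, d=(M5−M4)/(6·1)=-726/547, b=Δ4−h4·(2M4+M5)/6=736/547
t_q=35/4 → seg 4, τ=3/4; S=-1+736/547·τ+2178/547·τ²+-726/547·τ³=29563/17504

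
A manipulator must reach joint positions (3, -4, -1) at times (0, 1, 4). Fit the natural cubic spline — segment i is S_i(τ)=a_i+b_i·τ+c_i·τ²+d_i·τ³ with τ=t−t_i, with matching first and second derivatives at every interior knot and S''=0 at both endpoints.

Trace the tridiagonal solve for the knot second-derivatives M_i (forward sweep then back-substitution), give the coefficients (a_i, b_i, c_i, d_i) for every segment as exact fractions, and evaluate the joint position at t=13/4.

Δ: Δ0=-7, Δ1=1
row 1: diag=8, rhs=48; c'=3/8, d'=6
back: M1=6
M: M0=0, M1=6, M2=0
seg 0: a=3, c=M0/2=0, d=(M1−M0)/(6·1)=1, b=Δ0−h0·(2M0+M1)/6=-8
seg 1: a=-4, c=M1/2=3, d=(M2−M1)/(6·3)=-1/3, b=Δ1−h1·(2M1+M2)/6=-5
t_q=13/4 → seg 1, τ=9/4; S=-4+-5·τ+3·τ²+-1/3·τ³=-247/64

  seg 0: a=3 b=-8 c=0 d=1
  seg 1: a=-4 b=-5 c=3 d=-1/3
S(13/4) = -247/64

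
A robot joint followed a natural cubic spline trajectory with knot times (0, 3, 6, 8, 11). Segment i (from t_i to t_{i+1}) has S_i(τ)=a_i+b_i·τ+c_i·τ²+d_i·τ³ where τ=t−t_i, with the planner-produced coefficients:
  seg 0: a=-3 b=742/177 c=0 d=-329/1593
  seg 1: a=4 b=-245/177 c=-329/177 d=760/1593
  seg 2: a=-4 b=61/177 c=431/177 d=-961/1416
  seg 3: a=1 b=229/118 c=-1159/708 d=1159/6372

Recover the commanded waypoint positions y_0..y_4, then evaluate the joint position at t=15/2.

y_0=-3 y_1=4 y_2=-4 y_3=1 y_4=-3
S(15/2) = -1113/3776

y_0 = S_0(0) = a_0 = -3
y_1 = S_1(0) = a_1 = 4
y_2 = S_2(0) = a_2 = -4
y_3 = S_3(0) = a_3 = 1
y_4 = S_3(3) = -3
t_q=15/2 is in segment 2 (τ=3/2); S_2(τ)=-1113/3776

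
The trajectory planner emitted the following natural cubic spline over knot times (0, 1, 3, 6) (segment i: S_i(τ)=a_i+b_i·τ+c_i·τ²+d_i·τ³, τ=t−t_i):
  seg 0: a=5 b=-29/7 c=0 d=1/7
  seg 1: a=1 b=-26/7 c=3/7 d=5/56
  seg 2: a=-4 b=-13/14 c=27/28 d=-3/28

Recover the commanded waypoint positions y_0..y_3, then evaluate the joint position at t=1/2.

y_0 = S_0(0) = a_0 = 5
y_1 = S_1(0) = a_1 = 1
y_2 = S_2(0) = a_2 = -4
y_3 = S_2(3) = -1
t_q=1/2 is in segment 0 (τ=1/2); S_0(τ)=165/56

y_0=5 y_1=1 y_2=-4 y_3=-1
S(1/2) = 165/56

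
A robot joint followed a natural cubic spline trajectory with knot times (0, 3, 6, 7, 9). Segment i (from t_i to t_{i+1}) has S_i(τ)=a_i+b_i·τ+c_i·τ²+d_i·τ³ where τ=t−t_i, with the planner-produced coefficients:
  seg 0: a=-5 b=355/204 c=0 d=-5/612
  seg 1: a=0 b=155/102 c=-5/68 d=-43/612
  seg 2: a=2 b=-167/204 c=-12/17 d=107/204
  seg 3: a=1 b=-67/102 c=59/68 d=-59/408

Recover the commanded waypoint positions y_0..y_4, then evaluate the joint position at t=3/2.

y_0 = S_0(0) = a_0 = -5
y_1 = S_1(0) = a_1 = 0
y_2 = S_2(0) = a_2 = 2
y_3 = S_3(0) = a_3 = 1
y_4 = S_3(2) = 2
t_q=3/2 is in segment 0 (τ=3/2); S_0(τ)=-1315/544

y_0=-5 y_1=0 y_2=2 y_3=1 y_4=2
S(3/2) = -1315/544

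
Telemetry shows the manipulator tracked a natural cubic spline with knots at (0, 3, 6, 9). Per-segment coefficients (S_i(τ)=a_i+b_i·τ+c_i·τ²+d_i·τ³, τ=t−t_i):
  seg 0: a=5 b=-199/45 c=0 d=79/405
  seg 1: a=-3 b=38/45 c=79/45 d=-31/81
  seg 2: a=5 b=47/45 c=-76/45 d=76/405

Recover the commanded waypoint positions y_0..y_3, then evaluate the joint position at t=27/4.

y_0=5 y_1=-3 y_2=5 y_3=-2
S(27/4) = 393/80

y_0 = S_0(0) = a_0 = 5
y_1 = S_1(0) = a_1 = -3
y_2 = S_2(0) = a_2 = 5
y_3 = S_2(3) = -2
t_q=27/4 is in segment 2 (τ=3/4); S_2(τ)=393/80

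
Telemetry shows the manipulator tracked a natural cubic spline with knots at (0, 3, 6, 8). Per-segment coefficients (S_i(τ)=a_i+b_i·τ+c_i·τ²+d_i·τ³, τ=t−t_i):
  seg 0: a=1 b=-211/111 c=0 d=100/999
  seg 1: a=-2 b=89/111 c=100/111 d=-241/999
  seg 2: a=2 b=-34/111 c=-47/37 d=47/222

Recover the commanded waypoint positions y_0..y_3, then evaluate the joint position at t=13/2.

y_0 = S_0(0) = a_0 = 1
y_1 = S_1(0) = a_1 = -2
y_2 = S_2(0) = a_2 = 2
y_3 = S_2(2) = -2
t_q=13/2 is in segment 2 (τ=1/2); S_2(τ)=921/592

y_0=1 y_1=-2 y_2=2 y_3=-2
S(13/2) = 921/592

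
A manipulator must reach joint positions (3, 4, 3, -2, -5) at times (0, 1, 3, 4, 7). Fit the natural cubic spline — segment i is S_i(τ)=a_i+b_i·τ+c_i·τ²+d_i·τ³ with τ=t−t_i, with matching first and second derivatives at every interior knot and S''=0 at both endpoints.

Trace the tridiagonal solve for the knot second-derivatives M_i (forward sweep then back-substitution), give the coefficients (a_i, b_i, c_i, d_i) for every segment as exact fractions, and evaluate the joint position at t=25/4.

  seg 0: a=3 b=481/500 c=0 d=19/500
  seg 1: a=4 b=269/250 c=57/500 d=-451/1000
  seg 2: a=3 b=-97/25 c=-324/125 d=184/125
  seg 3: a=-2 b=-581/125 c=228/125 d=-76/375
S(25/4) = -2213/400

Δ: Δ0=1, Δ1=-1/2, Δ2=-5, Δ3=-1
row 1: diag=6, rhs=-9; c'=1/3, d'=-3/2
row 2: denom=6−2·1/3=16/3; d'=(-27−2·-3/2)/(16/3)=-9/2
row 3: denom=8−1·3/16=125/16; d'=(24−1·-9/2)/(125/16)=456/125
back: M3=456/125
back: M2=-9/2−3/16·456/125=-648/125
back: M1=-3/2−1/3·-648/125=57/250
M: M0=0, M1=57/250, M2=-648/125, M3=456/125, M4=0
seg 0: a=3, c=M0/2=0, d=(M1−M0)/(6·1)=19/500, b=Δ0−h0·(2M0+M1)/6=481/500
seg 1: a=4, c=M1/2=57/500, d=(M2−M1)/(6·2)=-451/1000, b=Δ1−h1·(2M1+M2)/6=269/250
seg 2: a=3, c=M2/2=-324/125, d=(M3−M2)/(6·1)=184/125, b=Δ2−h2·(2M2+M3)/6=-97/25
seg 3: a=-2, c=M3/2=228/125, d=(M4−M3)/(6·3)=-76/375, b=Δ3−h3·(2M3+M4)/6=-581/125
t_q=25/4 → seg 3, τ=9/4; S=-2+-581/125·τ+228/125·τ²+-76/375·τ³=-2213/400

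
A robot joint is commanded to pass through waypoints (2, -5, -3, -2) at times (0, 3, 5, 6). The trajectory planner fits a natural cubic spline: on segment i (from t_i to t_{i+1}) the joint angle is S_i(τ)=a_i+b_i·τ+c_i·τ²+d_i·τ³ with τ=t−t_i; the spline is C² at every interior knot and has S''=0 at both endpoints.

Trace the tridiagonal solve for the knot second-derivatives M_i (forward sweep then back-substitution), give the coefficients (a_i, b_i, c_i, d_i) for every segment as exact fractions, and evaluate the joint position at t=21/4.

Δ: Δ0=-7/3, Δ1=1, Δ2=1
row 1: diag=10, rhs=20; c'=1/5, d'=2
row 2: denom=6−2·1/5=28/5; d'=(0−2·2)/(28/5)=-5/7
back: M2=-5/7
back: M1=2−1/5·-5/7=15/7
M: M0=0, M1=15/7, M2=-5/7, M3=0
seg 0: a=2, c=M0/2=0, d=(M1−M0)/(6·3)=5/42, b=Δ0−h0·(2M0+M1)/6=-143/42
seg 1: a=-5, c=M1/2=15/14, d=(M2−M1)/(6·2)=-5/21, b=Δ1−h1·(2M1+M2)/6=-4/21
seg 2: a=-3, c=M2/2=-5/14, d=(M3−M2)/(6·1)=5/42, b=Δ2−h2·(2M2+M3)/6=26/21
t_q=21/4 → seg 2, τ=1/4; S=-3+26/21·τ+-5/14·τ²+5/42·τ³=-347/128

  seg 0: a=2 b=-143/42 c=0 d=5/42
  seg 1: a=-5 b=-4/21 c=15/14 d=-5/21
  seg 2: a=-3 b=26/21 c=-5/14 d=5/42
S(21/4) = -347/128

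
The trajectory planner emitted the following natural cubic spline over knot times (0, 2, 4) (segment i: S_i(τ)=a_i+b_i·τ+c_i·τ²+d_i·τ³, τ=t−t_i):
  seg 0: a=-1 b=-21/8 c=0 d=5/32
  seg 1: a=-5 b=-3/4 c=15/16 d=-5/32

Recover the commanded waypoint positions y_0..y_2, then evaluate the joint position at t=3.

y_0 = S_0(0) = a_0 = -1
y_1 = S_1(0) = a_1 = -5
y_2 = S_1(2) = -4
t_q=3 is in segment 1 (τ=1); S_1(τ)=-159/32

y_0=-1 y_1=-5 y_2=-4
S(3) = -159/32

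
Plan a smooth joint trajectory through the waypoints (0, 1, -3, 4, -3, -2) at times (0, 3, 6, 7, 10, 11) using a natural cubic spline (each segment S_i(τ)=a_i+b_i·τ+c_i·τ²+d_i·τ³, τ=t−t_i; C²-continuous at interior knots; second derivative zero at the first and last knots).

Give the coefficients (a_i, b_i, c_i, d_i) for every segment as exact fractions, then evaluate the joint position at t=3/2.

Δ: Δ0=1/3, Δ1=-4/3, Δ2=7, Δ3=-7/3, Δ4=1
row 1: diag=12, rhs=-10; c'=1/4, d'=-5/6
row 2: denom=8−3·1/4=29/4; d'=(50−3·-5/6)/(29/4)=210/29
row 3: denom=8−1·4/29=228/29; d'=(-56−1·210/29)/(228/29)=-917/114
row 4: denom=8−3·29/76=521/76; d'=(20−3·-917/114)/(521/76)=3354/521
back: M4=3354/521
back: M3=-917/114−29/76·3354/521=-16412/1563
back: M2=210/29−4/29·-16412/1563=13582/1563
back: M1=-5/6−1/4·13582/1563=-1566/521
M: M0=0, M1=-1566/521, M2=13582/1563, M3=-16412/1563, M4=3354/521, M5=0
seg 0: a=0, c=M0/2=0, d=(M1−M0)/(6·3)=-87/521, b=Δ0−h0·(2M0+M1)/6=2870/1563
seg 1: a=1, c=M1/2=-783/521, d=(M2−M1)/(6·3)=9140/14067, b=Δ1−h1·(2M1+M2)/6=-4177/1563
seg 2: a=-3, c=M2/2=6791/1563, d=(M3−M2)/(6·1)=-4999/1563, b=Δ2−h2·(2M2+M3)/6=9149/1563
seg 3: a=4, c=M3/2=-8206/1563, d=(M4−M3)/(6·3)=13237/14067, b=Δ3−h3·(2M3+M4)/6=2578/521
seg 4: a=-3, c=M4/2=1677/521, d=(M5−M4)/(6·1)=-559/521, b=Δ4−h4·(2M4+M5)/6=-597/521
t_q=3/2 → seg 0, τ=3/2; S=0+2870/1563·τ+0·τ²+-87/521·τ³=9131/4168

  seg 0: a=0 b=2870/1563 c=0 d=-87/521
  seg 1: a=1 b=-4177/1563 c=-783/521 d=9140/14067
  seg 2: a=-3 b=9149/1563 c=6791/1563 d=-4999/1563
  seg 3: a=4 b=2578/521 c=-8206/1563 d=13237/14067
  seg 4: a=-3 b=-597/521 c=1677/521 d=-559/521
S(3/2) = 9131/4168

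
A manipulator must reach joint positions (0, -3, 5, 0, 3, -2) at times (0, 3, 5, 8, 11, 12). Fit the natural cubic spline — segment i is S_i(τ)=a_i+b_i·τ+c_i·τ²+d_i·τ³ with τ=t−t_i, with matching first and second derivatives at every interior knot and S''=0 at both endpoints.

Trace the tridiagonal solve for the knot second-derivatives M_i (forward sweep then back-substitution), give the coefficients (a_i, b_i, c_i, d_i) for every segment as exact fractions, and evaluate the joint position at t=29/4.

  seg 0: a=0 b=-1939/636 c=0 d=1303/5724
  seg 1: a=-3 b=985/318 c=1303/636 d=-127/159
  seg 2: a=5 b=181/106 c=-1745/636 d=3089/5724
  seg 3: a=0 b=-39/212 c=112/53 d=-1093/1908
  seg 4: a=3 b=-315/106 c=-645/212 d=215/212
S(29/4) = 14911/13568

Δ: Δ0=-1, Δ1=4, Δ2=-5/3, Δ3=1, Δ4=-5
row 1: diag=10, rhs=30; c'=1/5, d'=3
row 2: denom=10−2·1/5=48/5; d'=(-34−2·3)/(48/5)=-25/6
row 3: denom=12−3·5/16=177/16; d'=(16−3·-25/6)/(177/16)=152/59
row 4: denom=8−3·16/59=424/59; d'=(-36−3·152/59)/(424/59)=-645/106
back: M4=-645/106
back: M3=152/59−16/59·-645/106=224/53
back: M2=-25/6−5/16·224/53=-1745/318
back: M1=3−1/5·-1745/318=1303/318
M: M0=0, M1=1303/318, M2=-1745/318, M3=224/53, M4=-645/106, M5=0
seg 0: a=0, c=M0/2=0, d=(M1−M0)/(6·3)=1303/5724, b=Δ0−h0·(2M0+M1)/6=-1939/636
seg 1: a=-3, c=M1/2=1303/636, d=(M2−M1)/(6·2)=-127/159, b=Δ1−h1·(2M1+M2)/6=985/318
seg 2: a=5, c=M2/2=-1745/636, d=(M3−M2)/(6·3)=3089/5724, b=Δ2−h2·(2M2+M3)/6=181/106
seg 3: a=0, c=M3/2=112/53, d=(M4−M3)/(6·3)=-1093/1908, b=Δ3−h3·(2M3+M4)/6=-39/212
seg 4: a=3, c=M4/2=-645/212, d=(M5−M4)/(6·1)=215/212, b=Δ4−h4·(2M4+M5)/6=-315/106
t_q=29/4 → seg 2, τ=9/4; S=5+181/106·τ+-1745/636·τ²+3089/5724·τ³=14911/13568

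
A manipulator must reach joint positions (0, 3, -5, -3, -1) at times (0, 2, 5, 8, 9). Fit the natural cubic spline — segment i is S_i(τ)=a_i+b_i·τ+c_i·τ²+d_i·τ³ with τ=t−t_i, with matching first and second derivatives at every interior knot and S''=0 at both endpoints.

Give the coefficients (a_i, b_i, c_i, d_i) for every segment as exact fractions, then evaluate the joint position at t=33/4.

Δ: Δ0=3/2, Δ1=-8/3, Δ2=2/3, Δ3=2
row 1: diag=10, rhs=-25; c'=3/10, d'=-5/2
row 2: denom=12−3·3/10=111/10; d'=(20−3·-5/2)/(111/10)=275/111
row 3: denom=8−3·10/37=266/37; d'=(8−3·275/111)/(266/37)=3/38
back: M3=3/38
back: M2=275/111−10/37·3/38=140/57
back: M1=-5/2−3/10·140/57=-123/38
M: M0=0, M1=-123/38, M2=140/57, M3=3/38, M4=0
seg 0: a=0, c=M0/2=0, d=(M1−M0)/(6·2)=-41/152, b=Δ0−h0·(2M0+M1)/6=49/19
seg 1: a=3, c=M1/2=-123/76, d=(M2−M1)/(6·3)=649/2052, b=Δ1−h1·(2M1+M2)/6=-25/38
seg 2: a=-5, c=M2/2=70/57, d=(M3−M2)/(6·3)=-271/2052, b=Δ2−h2·(2M2+M3)/6=-139/76
seg 3: a=-3, c=M3/2=3/76, d=(M4−M3)/(6·1)=-1/76, b=Δ3−h3·(2M3+M4)/6=75/38
t_q=33/4 → seg 3, τ=1/4; S=-3+75/38·τ+3/76·τ²+-1/76·τ³=-12181/4864

  seg 0: a=0 b=49/19 c=0 d=-41/152
  seg 1: a=3 b=-25/38 c=-123/76 d=649/2052
  seg 2: a=-5 b=-139/76 c=70/57 d=-271/2052
  seg 3: a=-3 b=75/38 c=3/76 d=-1/76
S(33/4) = -12181/4864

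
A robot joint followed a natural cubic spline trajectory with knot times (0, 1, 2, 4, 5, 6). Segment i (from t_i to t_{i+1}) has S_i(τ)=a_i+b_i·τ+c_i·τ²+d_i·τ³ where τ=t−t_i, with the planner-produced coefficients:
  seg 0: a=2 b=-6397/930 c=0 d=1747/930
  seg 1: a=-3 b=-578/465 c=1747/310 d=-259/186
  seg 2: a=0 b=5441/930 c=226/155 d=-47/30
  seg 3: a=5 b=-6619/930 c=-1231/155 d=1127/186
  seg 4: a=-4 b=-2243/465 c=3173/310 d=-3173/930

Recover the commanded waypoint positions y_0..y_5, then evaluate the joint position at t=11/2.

y_0 = S_0(0) = a_0 = 2
y_1 = S_1(0) = a_1 = -3
y_2 = S_2(0) = a_2 = 0
y_3 = S_3(0) = a_3 = 5
y_4 = S_4(0) = a_4 = -4
y_5 = S_4(1) = -2
t_q=11/2 is in segment 4 (τ=1/2); S_4(τ)=-10613/2480

y_0=2 y_1=-3 y_2=0 y_3=5 y_4=-4 y_5=-2
S(11/2) = -10613/2480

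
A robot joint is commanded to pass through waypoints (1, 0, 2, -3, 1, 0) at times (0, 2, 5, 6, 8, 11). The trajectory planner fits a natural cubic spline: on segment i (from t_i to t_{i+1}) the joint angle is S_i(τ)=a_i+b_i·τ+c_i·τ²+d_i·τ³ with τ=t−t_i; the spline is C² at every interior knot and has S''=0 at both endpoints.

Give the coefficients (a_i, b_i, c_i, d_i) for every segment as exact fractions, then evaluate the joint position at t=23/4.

Δ: Δ0=-1/2, Δ1=2/3, Δ2=-5, Δ3=2, Δ4=-1/3
row 1: diag=10, rhs=7; c'=3/10, d'=7/10
row 2: denom=8−3·3/10=71/10; d'=(-34−3·7/10)/(71/10)=-361/71
row 3: denom=6−1·10/71=416/71; d'=(42−1·-361/71)/(416/71)=3343/416
row 4: denom=10−2·71/208=969/104; d'=(-14−2·3343/416)/(969/104)=-2085/646
back: M4=-2085/646
back: M3=3343/416−71/208·-2085/646=5903/646
back: M2=-361/71−10/71·5903/646=-2058/323
back: M1=7/10−3/10·-2058/323=1687/646
M: M0=0, M1=1687/646, M2=-2058/323, M3=5903/646, M4=-2085/646, M5=0
seg 0: a=1, c=M0/2=0, d=(M1−M0)/(6·2)=1687/7752, b=Δ0−h0·(2M0+M1)/6=-1328/969
seg 1: a=0, c=M1/2=1687/1292, d=(M2−M1)/(6·3)=-5803/11628, b=Δ1−h1·(2M1+M2)/6=2405/1938
seg 2: a=2, c=M2/2=-1029/323, d=(M3−M2)/(6·1)=10019/3876, b=Δ2−h2·(2M2+M3)/6=-1003/228
seg 3: a=-3, c=M3/2=5903/1292, d=(M4−M3)/(6·2)=-1997/1938, b=Δ3−h3·(2M3+M4)/6=-5845/1938
seg 4: a=1, c=M4/2=-2085/1292, d=(M5−M4)/(6·3)=695/3876, b=Δ4−h4·(2M4+M5)/6=5609/1938
t_q=23/4 → seg 2, τ=3/4; S=2+-1003/228·τ+-1029/323·τ²+10019/3876·τ³=-165445/82688

  seg 0: a=1 b=-1328/969 c=0 d=1687/7752
  seg 1: a=0 b=2405/1938 c=1687/1292 d=-5803/11628
  seg 2: a=2 b=-1003/228 c=-1029/323 d=10019/3876
  seg 3: a=-3 b=-5845/1938 c=5903/1292 d=-1997/1938
  seg 4: a=1 b=5609/1938 c=-2085/1292 d=695/3876
S(23/4) = -165445/82688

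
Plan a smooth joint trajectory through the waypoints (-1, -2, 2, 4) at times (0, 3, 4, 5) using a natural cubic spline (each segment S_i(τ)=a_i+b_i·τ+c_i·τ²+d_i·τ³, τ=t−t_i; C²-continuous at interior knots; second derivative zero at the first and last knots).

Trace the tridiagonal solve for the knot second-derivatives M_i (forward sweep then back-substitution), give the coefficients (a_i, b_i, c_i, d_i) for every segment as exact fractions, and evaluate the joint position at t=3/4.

  seg 0: a=-1 b=-205/93 c=0 d=58/279
  seg 1: a=-2 b=317/93 c=58/31 d=-119/93
  seg 2: a=2 b=308/93 c=-61/31 d=61/93
S(3/4) = -2545/992

Δ: Δ0=-1/3, Δ1=4, Δ2=2
row 1: diag=8, rhs=26; c'=1/8, d'=13/4
row 2: denom=4−1·1/8=31/8; d'=(-12−1·13/4)/(31/8)=-122/31
back: M2=-122/31
back: M1=13/4−1/8·-122/31=116/31
M: M0=0, M1=116/31, M2=-122/31, M3=0
seg 0: a=-1, c=M0/2=0, d=(M1−M0)/(6·3)=58/279, b=Δ0−h0·(2M0+M1)/6=-205/93
seg 1: a=-2, c=M1/2=58/31, d=(M2−M1)/(6·1)=-119/93, b=Δ1−h1·(2M1+M2)/6=317/93
seg 2: a=2, c=M2/2=-61/31, d=(M3−M2)/(6·1)=61/93, b=Δ2−h2·(2M2+M3)/6=308/93
t_q=3/4 → seg 0, τ=3/4; S=-1+-205/93·τ+0·τ²+58/279·τ³=-2545/992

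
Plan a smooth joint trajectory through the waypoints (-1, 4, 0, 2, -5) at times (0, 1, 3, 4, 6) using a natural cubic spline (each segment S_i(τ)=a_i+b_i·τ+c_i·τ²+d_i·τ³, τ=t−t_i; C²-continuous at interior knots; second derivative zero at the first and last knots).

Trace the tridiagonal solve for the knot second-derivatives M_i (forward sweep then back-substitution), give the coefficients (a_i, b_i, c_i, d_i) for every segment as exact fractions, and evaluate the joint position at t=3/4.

  seg 0: a=-1 b=617/93 c=0 d=-152/93
  seg 1: a=4 b=161/93 c=-152/31 d=565/372
  seg 2: a=0 b=32/93 c=261/62 d=-475/186
  seg 3: a=2 b=205/186 c=-107/31 d=107/186
S(3/4) = 815/248

Δ: Δ0=5, Δ1=-2, Δ2=2, Δ3=-7/2
row 1: diag=6, rhs=-42; c'=1/3, d'=-7
row 2: denom=6−2·1/3=16/3; d'=(24−2·-7)/(16/3)=57/8
row 3: denom=6−1·3/16=93/16; d'=(-33−1·57/8)/(93/16)=-214/31
back: M3=-214/31
back: M2=57/8−3/16·-214/31=261/31
back: M1=-7−1/3·261/31=-304/31
M: M0=0, M1=-304/31, M2=261/31, M3=-214/31, M4=0
seg 0: a=-1, c=M0/2=0, d=(M1−M0)/(6·1)=-152/93, b=Δ0−h0·(2M0+M1)/6=617/93
seg 1: a=4, c=M1/2=-152/31, d=(M2−M1)/(6·2)=565/372, b=Δ1−h1·(2M1+M2)/6=161/93
seg 2: a=0, c=M2/2=261/62, d=(M3−M2)/(6·1)=-475/186, b=Δ2−h2·(2M2+M3)/6=32/93
seg 3: a=2, c=M3/2=-107/31, d=(M4−M3)/(6·2)=107/186, b=Δ3−h3·(2M3+M4)/6=205/186
t_q=3/4 → seg 0, τ=3/4; S=-1+617/93·τ+0·τ²+-152/93·τ³=815/248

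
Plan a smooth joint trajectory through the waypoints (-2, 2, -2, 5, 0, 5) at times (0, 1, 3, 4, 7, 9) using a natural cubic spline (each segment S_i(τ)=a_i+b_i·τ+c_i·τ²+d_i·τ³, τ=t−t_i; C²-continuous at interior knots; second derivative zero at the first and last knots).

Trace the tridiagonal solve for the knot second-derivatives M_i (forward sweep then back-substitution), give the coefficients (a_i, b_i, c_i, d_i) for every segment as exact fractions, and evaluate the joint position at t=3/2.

  seg 0: a=-2 b=38461/6636 c=0 d=-11917/6636
  seg 1: a=2 b=1355/3318 c=-11917/2212 d=3470/1659
  seg 2: a=-2 b=13133/3318 c=15843/2212 d=-27343/6636
  seg 3: a=5 b=39295/6636 c=-2875/553 d=5905/6636
  seg 4: a=0 b=-4135/3318 c=6215/2212 d=-6215/13272
S(3/2) = 9899/8848

Δ: Δ0=4, Δ1=-2, Δ2=7, Δ3=-5/3, Δ4=5/2
row 1: diag=6, rhs=-36; c'=1/3, d'=-6
row 2: denom=6−2·1/3=16/3; d'=(54−2·-6)/(16/3)=99/8
row 3: denom=8−1·3/16=125/16; d'=(-52−1·99/8)/(125/16)=-206/25
row 4: denom=10−3·48/125=1106/125; d'=(25−3·-206/25)/(1106/125)=6215/1106
back: M4=6215/1106
back: M3=-206/25−48/125·6215/1106=-5750/553
back: M2=99/8−3/16·-5750/553=15843/1106
back: M1=-6−1/3·15843/1106=-11917/1106
M: M0=0, M1=-11917/1106, M2=15843/1106, M3=-5750/553, M4=6215/1106, M5=0
seg 0: a=-2, c=M0/2=0, d=(M1−M0)/(6·1)=-11917/6636, b=Δ0−h0·(2M0+M1)/6=38461/6636
seg 1: a=2, c=M1/2=-11917/2212, d=(M2−M1)/(6·2)=3470/1659, b=Δ1−h1·(2M1+M2)/6=1355/3318
seg 2: a=-2, c=M2/2=15843/2212, d=(M3−M2)/(6·1)=-27343/6636, b=Δ2−h2·(2M2+M3)/6=13133/3318
seg 3: a=5, c=M3/2=-2875/553, d=(M4−M3)/(6·3)=5905/6636, b=Δ3−h3·(2M3+M4)/6=39295/6636
seg 4: a=0, c=M4/2=6215/2212, d=(M5−M4)/(6·2)=-6215/13272, b=Δ4−h4·(2M4+M5)/6=-4135/3318
t_q=3/2 → seg 1, τ=1/2; S=2+1355/3318·τ+-11917/2212·τ²+3470/1659·τ³=9899/8848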